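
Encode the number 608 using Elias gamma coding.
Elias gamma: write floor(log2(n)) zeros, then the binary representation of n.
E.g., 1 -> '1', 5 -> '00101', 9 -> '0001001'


num_bits = floor(log2(608)) + 1 = 10
leading_zeros = num_bits - 1 = 9
binary(608) = 1001100000

Elias gamma(608) = '000000000' + '1001100000' = 0000000001001100000 (19 bits)


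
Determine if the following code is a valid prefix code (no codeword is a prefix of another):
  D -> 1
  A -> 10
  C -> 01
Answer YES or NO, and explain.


Checking each pair (does one codeword prefix another?):
  D='1' vs A='10': prefix -- VIOLATION

NO -- this is NOT a valid prefix code. D (1) is a prefix of A (10).


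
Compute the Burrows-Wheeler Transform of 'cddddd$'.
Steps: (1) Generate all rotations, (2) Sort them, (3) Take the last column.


Rotations (sorted):
  0: $cddddd -> last char: d
  1: cddddd$ -> last char: $
  2: d$cdddd -> last char: d
  3: dd$cddd -> last char: d
  4: ddd$cdd -> last char: d
  5: dddd$cd -> last char: d
  6: ddddd$c -> last char: c


BWT = d$ddddc


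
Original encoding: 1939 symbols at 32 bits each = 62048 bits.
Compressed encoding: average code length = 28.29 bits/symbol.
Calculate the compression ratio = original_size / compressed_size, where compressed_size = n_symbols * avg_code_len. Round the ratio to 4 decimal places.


original_size = n_symbols * orig_bits = 1939 * 32 = 62048 bits
compressed_size = n_symbols * avg_code_len = 1939 * 28.29 = 54854.31 bits
ratio = original_size / compressed_size = 62048 / 54854.31 = 1.1311

Compression ratio = 1.1311


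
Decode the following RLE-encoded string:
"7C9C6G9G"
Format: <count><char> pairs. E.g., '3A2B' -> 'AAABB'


Expanding each <count><char> pair:
  7C -> 'CCCCCCC'
  9C -> 'CCCCCCCCC'
  6G -> 'GGGGGG'
  9G -> 'GGGGGGGGG'

Decoded = CCCCCCCCCCCCCCCCGGGGGGGGGGGGGGG


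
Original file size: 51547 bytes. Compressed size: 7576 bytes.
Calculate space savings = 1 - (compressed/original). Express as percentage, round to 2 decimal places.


ratio = compressed/original = 7576/51547 = 0.146973
savings = 1 - ratio = 1 - 0.146973 = 0.853027
as a percentage: 0.853027 * 100 = 85.3%

Space savings = 1 - 7576/51547 = 85.3%


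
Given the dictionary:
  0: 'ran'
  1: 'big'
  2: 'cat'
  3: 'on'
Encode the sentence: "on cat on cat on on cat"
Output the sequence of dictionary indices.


Look up each word in the dictionary:
  'on' -> 3
  'cat' -> 2
  'on' -> 3
  'cat' -> 2
  'on' -> 3
  'on' -> 3
  'cat' -> 2

Encoded: [3, 2, 3, 2, 3, 3, 2]


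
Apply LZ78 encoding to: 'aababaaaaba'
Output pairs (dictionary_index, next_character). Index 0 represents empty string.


LZ78 encoding steps:
Dictionary: {0: ''}
Step 1: w='' (idx 0), next='a' -> output (0, 'a'), add 'a' as idx 1
Step 2: w='a' (idx 1), next='b' -> output (1, 'b'), add 'ab' as idx 2
Step 3: w='ab' (idx 2), next='a' -> output (2, 'a'), add 'aba' as idx 3
Step 4: w='a' (idx 1), next='a' -> output (1, 'a'), add 'aa' as idx 4
Step 5: w='aba' (idx 3), end of input -> output (3, '')


Encoded: [(0, 'a'), (1, 'b'), (2, 'a'), (1, 'a'), (3, '')]


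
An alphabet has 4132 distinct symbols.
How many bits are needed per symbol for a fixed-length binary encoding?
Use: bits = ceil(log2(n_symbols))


log2(4132) = 12.0126
Bracket: 2^12 = 4096 < 4132 <= 2^13 = 8192
So ceil(log2(4132)) = 13

bits = ceil(log2(4132)) = ceil(12.0126) = 13 bits


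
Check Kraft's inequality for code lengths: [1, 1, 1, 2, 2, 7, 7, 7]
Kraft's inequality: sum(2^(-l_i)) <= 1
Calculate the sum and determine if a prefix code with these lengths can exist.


Sum = 2^(-1) + 2^(-1) + 2^(-1) + 2^(-2) + 2^(-2) + 2^(-7) + 2^(-7) + 2^(-7)
    = 0.5 + 0.5 + 0.5 + 0.25 + 0.25 + 0.0078125 + 0.0078125 + 0.0078125
    = 259/128 = 2.0234375
Since 2.0234375 > 1, Kraft's inequality is NOT satisfied.
A prefix code with these lengths CANNOT exist.

Kraft sum = 2.0234375. Not satisfied.


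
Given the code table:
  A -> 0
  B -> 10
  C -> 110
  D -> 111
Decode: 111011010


Decoding:
111 -> D
0 -> A
110 -> C
10 -> B


Result: DACB


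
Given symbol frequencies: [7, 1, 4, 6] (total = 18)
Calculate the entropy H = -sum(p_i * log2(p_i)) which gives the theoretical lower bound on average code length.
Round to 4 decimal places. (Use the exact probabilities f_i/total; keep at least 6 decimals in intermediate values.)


Per-symbol terms -p_i * log2(p_i) with p_i = f_i/18:
  p = 7/18 = 0.388889: log2(p) = -1.362570, -p*log2(p) = 0.529888
  p = 1/18 = 0.055556: log2(p) = -4.169925, -p*log2(p) = 0.231663
  p = 4/18 = 0.222222: log2(p) = -2.169925, -p*log2(p) = 0.482206
  p = 6/18 = 0.333333: log2(p) = -1.584963, -p*log2(p) = 0.528321
H = 0.529888 + 0.231663 + 0.482206 + 0.528321 = 1.772078

H = 1.7721 bits/symbol


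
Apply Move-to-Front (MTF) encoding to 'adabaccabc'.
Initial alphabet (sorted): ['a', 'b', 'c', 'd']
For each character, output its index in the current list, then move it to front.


MTF encoding:
'a': index 0 in ['a', 'b', 'c', 'd'] -> ['a', 'b', 'c', 'd']
'd': index 3 in ['a', 'b', 'c', 'd'] -> ['d', 'a', 'b', 'c']
'a': index 1 in ['d', 'a', 'b', 'c'] -> ['a', 'd', 'b', 'c']
'b': index 2 in ['a', 'd', 'b', 'c'] -> ['b', 'a', 'd', 'c']
'a': index 1 in ['b', 'a', 'd', 'c'] -> ['a', 'b', 'd', 'c']
'c': index 3 in ['a', 'b', 'd', 'c'] -> ['c', 'a', 'b', 'd']
'c': index 0 in ['c', 'a', 'b', 'd'] -> ['c', 'a', 'b', 'd']
'a': index 1 in ['c', 'a', 'b', 'd'] -> ['a', 'c', 'b', 'd']
'b': index 2 in ['a', 'c', 'b', 'd'] -> ['b', 'a', 'c', 'd']
'c': index 2 in ['b', 'a', 'c', 'd'] -> ['c', 'b', 'a', 'd']


Output: [0, 3, 1, 2, 1, 3, 0, 1, 2, 2]


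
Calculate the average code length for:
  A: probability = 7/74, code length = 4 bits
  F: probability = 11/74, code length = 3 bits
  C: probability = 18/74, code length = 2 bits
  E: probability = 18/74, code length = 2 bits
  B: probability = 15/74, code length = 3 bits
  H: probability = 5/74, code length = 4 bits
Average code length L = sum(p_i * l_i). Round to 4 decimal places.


Weighted contributions p_i * l_i:
  A: (7/74) * 4 = 28/74
  F: (11/74) * 3 = 33/74
  C: (18/74) * 2 = 36/74
  E: (18/74) * 2 = 36/74
  B: (15/74) * 3 = 45/74
  H: (5/74) * 4 = 20/74
Sum = (28 + 33 + 36 + 36 + 45 + 20)/74 = 198/74

L = 198/74 = 2.6757 bits/symbol


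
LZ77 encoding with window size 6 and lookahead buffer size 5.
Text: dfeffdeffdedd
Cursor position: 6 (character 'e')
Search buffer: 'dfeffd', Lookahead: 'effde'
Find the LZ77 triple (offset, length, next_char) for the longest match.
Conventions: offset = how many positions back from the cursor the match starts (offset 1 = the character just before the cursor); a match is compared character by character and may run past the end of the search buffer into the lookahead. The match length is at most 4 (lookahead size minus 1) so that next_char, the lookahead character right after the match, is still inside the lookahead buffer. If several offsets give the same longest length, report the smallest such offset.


Try each offset into the search buffer:
  offset=1 (pos 5, char 'd'): match length 0
  offset=2 (pos 4, char 'f'): match length 0
  offset=3 (pos 3, char 'f'): match length 0
  offset=4 (pos 2, char 'e'): match length 4
  offset=5 (pos 1, char 'f'): match length 0
  offset=6 (pos 0, char 'd'): match length 0
Longest match has length 4 at offset 4.
next_char = character at position 6 + 4 = 10 -> 'e'

Best match: offset=4, length=4 (matching 'effd' starting at position 2)
LZ77 triple: (4, 4, 'e')


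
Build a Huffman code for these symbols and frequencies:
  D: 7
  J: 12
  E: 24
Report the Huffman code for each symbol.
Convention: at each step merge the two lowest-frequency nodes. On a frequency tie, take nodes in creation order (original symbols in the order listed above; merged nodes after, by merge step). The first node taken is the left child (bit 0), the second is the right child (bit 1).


Huffman tree construction:
Step 1: Merge D(7) + J(12) = 19
Step 2: Merge (D+J)(19) + E(24) = 43
Read each symbol's code off the tree from the root (left child = 0, right child = 1).

Codes:
  D: 00 (length 2)
  J: 01 (length 2)
  E: 1 (length 1)
Average code length: 62/43 = 1.4419 bits/symbol


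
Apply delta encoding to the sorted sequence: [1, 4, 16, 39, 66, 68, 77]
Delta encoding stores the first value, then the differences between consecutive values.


First value: 1
Deltas:
  4 - 1 = 3
  16 - 4 = 12
  39 - 16 = 23
  66 - 39 = 27
  68 - 66 = 2
  77 - 68 = 9


Delta encoded: [1, 3, 12, 23, 27, 2, 9]


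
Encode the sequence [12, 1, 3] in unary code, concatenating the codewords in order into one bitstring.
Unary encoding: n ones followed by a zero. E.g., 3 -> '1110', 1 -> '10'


Encode each number as n ones followed by a terminating 0:
  12 -> 1111111111110 (13 bits)
  1 -> 10 (2 bits)
  3 -> 1110 (4 bits)
Total length = 13 + 2 + 4 = 19 bits.

Unary([12, 1, 3]) = 1111111111110101110 (19 bits)


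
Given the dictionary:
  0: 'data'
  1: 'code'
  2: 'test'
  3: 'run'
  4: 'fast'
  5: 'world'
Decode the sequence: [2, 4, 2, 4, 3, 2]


Look up each index in the dictionary:
  2 -> 'test'
  4 -> 'fast'
  2 -> 'test'
  4 -> 'fast'
  3 -> 'run'
  2 -> 'test'

Decoded: "test fast test fast run test"


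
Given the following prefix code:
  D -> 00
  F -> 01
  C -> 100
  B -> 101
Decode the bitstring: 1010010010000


Decoding step by step:
Bits 101 -> B
Bits 00 -> D
Bits 100 -> C
Bits 100 -> C
Bits 00 -> D


Decoded message: BDCCD


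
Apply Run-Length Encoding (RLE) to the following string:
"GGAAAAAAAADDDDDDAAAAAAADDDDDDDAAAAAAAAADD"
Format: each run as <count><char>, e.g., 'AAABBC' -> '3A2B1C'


Scanning runs left to right:
  i=0: run of 'G' x 2 -> '2G'
  i=2: run of 'A' x 8 -> '8A'
  i=10: run of 'D' x 6 -> '6D'
  i=16: run of 'A' x 7 -> '7A'
  i=23: run of 'D' x 7 -> '7D'
  i=30: run of 'A' x 9 -> '9A'
  i=39: run of 'D' x 2 -> '2D'

RLE = 2G8A6D7A7D9A2D


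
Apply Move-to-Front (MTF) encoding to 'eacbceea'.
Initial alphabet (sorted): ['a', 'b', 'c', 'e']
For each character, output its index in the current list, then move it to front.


MTF encoding:
'e': index 3 in ['a', 'b', 'c', 'e'] -> ['e', 'a', 'b', 'c']
'a': index 1 in ['e', 'a', 'b', 'c'] -> ['a', 'e', 'b', 'c']
'c': index 3 in ['a', 'e', 'b', 'c'] -> ['c', 'a', 'e', 'b']
'b': index 3 in ['c', 'a', 'e', 'b'] -> ['b', 'c', 'a', 'e']
'c': index 1 in ['b', 'c', 'a', 'e'] -> ['c', 'b', 'a', 'e']
'e': index 3 in ['c', 'b', 'a', 'e'] -> ['e', 'c', 'b', 'a']
'e': index 0 in ['e', 'c', 'b', 'a'] -> ['e', 'c', 'b', 'a']
'a': index 3 in ['e', 'c', 'b', 'a'] -> ['a', 'e', 'c', 'b']


Output: [3, 1, 3, 3, 1, 3, 0, 3]


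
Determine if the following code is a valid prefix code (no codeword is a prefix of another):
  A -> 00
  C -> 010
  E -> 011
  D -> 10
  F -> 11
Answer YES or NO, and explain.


Checking each pair (does one codeword prefix another?):
  A='00' vs C='010': no prefix
  A='00' vs E='011': no prefix
  A='00' vs D='10': no prefix
  A='00' vs F='11': no prefix
  C='010' vs A='00': no prefix
  C='010' vs E='011': no prefix
  C='010' vs D='10': no prefix
  C='010' vs F='11': no prefix
  E='011' vs A='00': no prefix
  E='011' vs C='010': no prefix
  E='011' vs D='10': no prefix
  E='011' vs F='11': no prefix
  D='10' vs A='00': no prefix
  D='10' vs C='010': no prefix
  D='10' vs E='011': no prefix
  D='10' vs F='11': no prefix
  F='11' vs A='00': no prefix
  F='11' vs C='010': no prefix
  F='11' vs E='011': no prefix
  F='11' vs D='10': no prefix
No violation found over all pairs.

YES -- this is a valid prefix code. No codeword is a prefix of any other codeword.


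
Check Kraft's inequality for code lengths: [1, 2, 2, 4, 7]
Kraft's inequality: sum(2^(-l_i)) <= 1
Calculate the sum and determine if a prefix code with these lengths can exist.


Sum = 2^(-1) + 2^(-2) + 2^(-2) + 2^(-4) + 2^(-7)
    = 0.5 + 0.25 + 0.25 + 0.0625 + 0.0078125
    = 137/128 = 1.0703125
Since 1.0703125 > 1, Kraft's inequality is NOT satisfied.
A prefix code with these lengths CANNOT exist.

Kraft sum = 1.0703125. Not satisfied.


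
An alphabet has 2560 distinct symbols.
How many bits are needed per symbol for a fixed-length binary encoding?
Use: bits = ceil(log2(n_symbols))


log2(2560) = 11.3219
Bracket: 2^11 = 2048 < 2560 <= 2^12 = 4096
So ceil(log2(2560)) = 12

bits = ceil(log2(2560)) = ceil(11.3219) = 12 bits


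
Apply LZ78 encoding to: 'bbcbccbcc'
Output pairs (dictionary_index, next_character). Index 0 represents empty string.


LZ78 encoding steps:
Dictionary: {0: ''}
Step 1: w='' (idx 0), next='b' -> output (0, 'b'), add 'b' as idx 1
Step 2: w='b' (idx 1), next='c' -> output (1, 'c'), add 'bc' as idx 2
Step 3: w='bc' (idx 2), next='c' -> output (2, 'c'), add 'bcc' as idx 3
Step 4: w='bcc' (idx 3), end of input -> output (3, '')


Encoded: [(0, 'b'), (1, 'c'), (2, 'c'), (3, '')]


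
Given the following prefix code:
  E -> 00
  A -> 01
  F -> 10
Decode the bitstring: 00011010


Decoding step by step:
Bits 00 -> E
Bits 01 -> A
Bits 10 -> F
Bits 10 -> F


Decoded message: EAFF


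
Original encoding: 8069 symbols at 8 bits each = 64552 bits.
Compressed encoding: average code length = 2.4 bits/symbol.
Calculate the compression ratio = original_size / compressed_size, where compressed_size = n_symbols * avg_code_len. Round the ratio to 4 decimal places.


original_size = n_symbols * orig_bits = 8069 * 8 = 64552 bits
compressed_size = n_symbols * avg_code_len = 8069 * 2.4 = 19365.6 bits
ratio = original_size / compressed_size = 64552 / 19365.6 = 3.3333

Compression ratio = 3.3333


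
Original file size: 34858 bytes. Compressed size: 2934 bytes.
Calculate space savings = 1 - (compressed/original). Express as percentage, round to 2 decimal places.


ratio = compressed/original = 2934/34858 = 0.08417
savings = 1 - ratio = 1 - 0.08417 = 0.91583
as a percentage: 0.91583 * 100 = 91.58%

Space savings = 1 - 2934/34858 = 91.58%


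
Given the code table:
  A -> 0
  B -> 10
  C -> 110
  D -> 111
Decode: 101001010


Decoding:
10 -> B
10 -> B
0 -> A
10 -> B
10 -> B


Result: BBABB


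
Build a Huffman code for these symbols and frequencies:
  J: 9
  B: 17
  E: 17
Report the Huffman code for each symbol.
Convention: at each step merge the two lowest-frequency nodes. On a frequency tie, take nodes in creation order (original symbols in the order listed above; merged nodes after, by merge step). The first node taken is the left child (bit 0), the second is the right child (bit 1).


Huffman tree construction:
Step 1: Merge J(9) + B(17) = 26
Step 2: Merge E(17) + (J+B)(26) = 43
Read each symbol's code off the tree from the root (left child = 0, right child = 1).

Codes:
  J: 10 (length 2)
  B: 11 (length 2)
  E: 0 (length 1)
Average code length: 69/43 = 1.6047 bits/symbol


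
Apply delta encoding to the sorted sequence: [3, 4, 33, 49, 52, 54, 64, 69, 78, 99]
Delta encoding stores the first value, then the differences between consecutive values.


First value: 3
Deltas:
  4 - 3 = 1
  33 - 4 = 29
  49 - 33 = 16
  52 - 49 = 3
  54 - 52 = 2
  64 - 54 = 10
  69 - 64 = 5
  78 - 69 = 9
  99 - 78 = 21


Delta encoded: [3, 1, 29, 16, 3, 2, 10, 5, 9, 21]


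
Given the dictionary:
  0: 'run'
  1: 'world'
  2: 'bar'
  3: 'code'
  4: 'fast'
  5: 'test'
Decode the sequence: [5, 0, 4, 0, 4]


Look up each index in the dictionary:
  5 -> 'test'
  0 -> 'run'
  4 -> 'fast'
  0 -> 'run'
  4 -> 'fast'

Decoded: "test run fast run fast"


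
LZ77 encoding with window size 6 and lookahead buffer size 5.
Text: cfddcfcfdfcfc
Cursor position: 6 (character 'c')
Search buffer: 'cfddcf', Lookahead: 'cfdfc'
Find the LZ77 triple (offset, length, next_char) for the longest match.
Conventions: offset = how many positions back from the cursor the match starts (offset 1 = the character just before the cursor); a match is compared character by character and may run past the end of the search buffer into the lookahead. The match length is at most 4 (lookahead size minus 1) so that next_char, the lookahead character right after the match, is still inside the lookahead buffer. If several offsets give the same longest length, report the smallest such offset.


Try each offset into the search buffer:
  offset=1 (pos 5, char 'f'): match length 0
  offset=2 (pos 4, char 'c'): match length 2
  offset=3 (pos 3, char 'd'): match length 0
  offset=4 (pos 2, char 'd'): match length 0
  offset=5 (pos 1, char 'f'): match length 0
  offset=6 (pos 0, char 'c'): match length 3
Longest match has length 3 at offset 6.
next_char = character at position 6 + 3 = 9 -> 'f'

Best match: offset=6, length=3 (matching 'cfd' starting at position 0)
LZ77 triple: (6, 3, 'f')


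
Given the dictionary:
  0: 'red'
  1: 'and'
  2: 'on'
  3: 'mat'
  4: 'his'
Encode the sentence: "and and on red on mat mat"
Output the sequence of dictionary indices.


Look up each word in the dictionary:
  'and' -> 1
  'and' -> 1
  'on' -> 2
  'red' -> 0
  'on' -> 2
  'mat' -> 3
  'mat' -> 3

Encoded: [1, 1, 2, 0, 2, 3, 3]


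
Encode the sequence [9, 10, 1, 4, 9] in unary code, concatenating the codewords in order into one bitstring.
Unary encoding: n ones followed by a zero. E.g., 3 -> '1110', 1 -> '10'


Encode each number as n ones followed by a terminating 0:
  9 -> 1111111110 (10 bits)
  10 -> 11111111110 (11 bits)
  1 -> 10 (2 bits)
  4 -> 11110 (5 bits)
  9 -> 1111111110 (10 bits)
Total length = 10 + 11 + 2 + 5 + 10 = 38 bits.

Unary([9, 10, 1, 4, 9]) = 11111111101111111111010111101111111110 (38 bits)


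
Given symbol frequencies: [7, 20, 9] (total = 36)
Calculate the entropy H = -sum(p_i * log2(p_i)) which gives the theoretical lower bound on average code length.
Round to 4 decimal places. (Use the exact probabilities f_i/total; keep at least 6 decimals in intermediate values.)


Per-symbol terms -p_i * log2(p_i) with p_i = f_i/36:
  p = 7/36 = 0.194444: log2(p) = -2.362570, -p*log2(p) = 0.459389
  p = 20/36 = 0.555556: log2(p) = -0.847997, -p*log2(p) = 0.471109
  p = 9/36 = 0.250000: log2(p) = -2.000000, -p*log2(p) = 0.500000
H = 0.459389 + 0.471109 + 0.500000 = 1.430498

H = 1.4305 bits/symbol


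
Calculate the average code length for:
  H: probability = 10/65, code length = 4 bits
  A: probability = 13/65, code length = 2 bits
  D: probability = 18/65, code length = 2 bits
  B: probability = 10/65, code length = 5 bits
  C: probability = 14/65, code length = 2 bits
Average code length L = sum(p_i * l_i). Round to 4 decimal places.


Weighted contributions p_i * l_i:
  H: (10/65) * 4 = 40/65
  A: (13/65) * 2 = 26/65
  D: (18/65) * 2 = 36/65
  B: (10/65) * 5 = 50/65
  C: (14/65) * 2 = 28/65
Sum = (40 + 26 + 36 + 50 + 28)/65 = 180/65

L = 180/65 = 2.7692 bits/symbol


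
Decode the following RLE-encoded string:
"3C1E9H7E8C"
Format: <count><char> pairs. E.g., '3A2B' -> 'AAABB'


Expanding each <count><char> pair:
  3C -> 'CCC'
  1E -> 'E'
  9H -> 'HHHHHHHHH'
  7E -> 'EEEEEEE'
  8C -> 'CCCCCCCC'

Decoded = CCCEHHHHHHHHHEEEEEEECCCCCCCC


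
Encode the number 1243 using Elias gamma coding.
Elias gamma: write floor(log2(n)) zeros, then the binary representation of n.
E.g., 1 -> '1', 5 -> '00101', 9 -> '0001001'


num_bits = floor(log2(1243)) + 1 = 11
leading_zeros = num_bits - 1 = 10
binary(1243) = 10011011011

Elias gamma(1243) = '0000000000' + '10011011011' = 000000000010011011011 (21 bits)


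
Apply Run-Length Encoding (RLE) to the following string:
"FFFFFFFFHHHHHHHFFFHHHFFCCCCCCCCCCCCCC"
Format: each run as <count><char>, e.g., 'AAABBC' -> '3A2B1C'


Scanning runs left to right:
  i=0: run of 'F' x 8 -> '8F'
  i=8: run of 'H' x 7 -> '7H'
  i=15: run of 'F' x 3 -> '3F'
  i=18: run of 'H' x 3 -> '3H'
  i=21: run of 'F' x 2 -> '2F'
  i=23: run of 'C' x 14 -> '14C'

RLE = 8F7H3F3H2F14C


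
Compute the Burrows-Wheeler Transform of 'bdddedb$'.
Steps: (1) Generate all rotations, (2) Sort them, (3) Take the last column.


Rotations (sorted):
  0: $bdddedb -> last char: b
  1: b$bddded -> last char: d
  2: bdddedb$ -> last char: $
  3: db$bddde -> last char: e
  4: dddedb$b -> last char: b
  5: ddedb$bd -> last char: d
  6: dedb$bdd -> last char: d
  7: edb$bddd -> last char: d


BWT = bd$ebddd


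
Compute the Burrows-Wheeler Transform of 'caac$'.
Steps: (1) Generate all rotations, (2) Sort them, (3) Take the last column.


Rotations (sorted):
  0: $caac -> last char: c
  1: aac$c -> last char: c
  2: ac$ca -> last char: a
  3: c$caa -> last char: a
  4: caac$ -> last char: $


BWT = ccaa$


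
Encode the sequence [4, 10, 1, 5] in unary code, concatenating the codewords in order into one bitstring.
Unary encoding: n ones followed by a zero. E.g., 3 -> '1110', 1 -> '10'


Encode each number as n ones followed by a terminating 0:
  4 -> 11110 (5 bits)
  10 -> 11111111110 (11 bits)
  1 -> 10 (2 bits)
  5 -> 111110 (6 bits)
Total length = 5 + 11 + 2 + 6 = 24 bits.

Unary([4, 10, 1, 5]) = 111101111111111010111110 (24 bits)


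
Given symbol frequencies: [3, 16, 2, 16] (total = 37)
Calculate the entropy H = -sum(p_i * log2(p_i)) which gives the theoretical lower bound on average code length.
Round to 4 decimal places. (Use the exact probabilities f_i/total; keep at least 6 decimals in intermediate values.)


Per-symbol terms -p_i * log2(p_i) with p_i = f_i/37:
  p = 3/37 = 0.081081: log2(p) = -3.624491, -p*log2(p) = 0.293878
  p = 16/37 = 0.432432: log2(p) = -1.209453, -p*log2(p) = 0.523007
  p = 2/37 = 0.054054: log2(p) = -4.209453, -p*log2(p) = 0.227538
  p = 16/37 = 0.432432: log2(p) = -1.209453, -p*log2(p) = 0.523007
H = 0.293878 + 0.523007 + 0.227538 + 0.523007 = 1.567430

H = 1.5674 bits/symbol


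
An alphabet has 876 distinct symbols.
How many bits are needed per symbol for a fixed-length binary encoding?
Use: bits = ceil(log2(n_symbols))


log2(876) = 9.7748
Bracket: 2^9 = 512 < 876 <= 2^10 = 1024
So ceil(log2(876)) = 10

bits = ceil(log2(876)) = ceil(9.7748) = 10 bits


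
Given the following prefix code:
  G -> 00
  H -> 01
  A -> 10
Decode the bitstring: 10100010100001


Decoding step by step:
Bits 10 -> A
Bits 10 -> A
Bits 00 -> G
Bits 10 -> A
Bits 10 -> A
Bits 00 -> G
Bits 01 -> H


Decoded message: AAGAAGH


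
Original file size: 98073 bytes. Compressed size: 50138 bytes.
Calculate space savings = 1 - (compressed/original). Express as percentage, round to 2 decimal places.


ratio = compressed/original = 50138/98073 = 0.511231
savings = 1 - ratio = 1 - 0.511231 = 0.488769
as a percentage: 0.488769 * 100 = 48.88%

Space savings = 1 - 50138/98073 = 48.88%


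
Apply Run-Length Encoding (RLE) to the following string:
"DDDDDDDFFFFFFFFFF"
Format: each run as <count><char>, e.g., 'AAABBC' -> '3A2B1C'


Scanning runs left to right:
  i=0: run of 'D' x 7 -> '7D'
  i=7: run of 'F' x 10 -> '10F'

RLE = 7D10F


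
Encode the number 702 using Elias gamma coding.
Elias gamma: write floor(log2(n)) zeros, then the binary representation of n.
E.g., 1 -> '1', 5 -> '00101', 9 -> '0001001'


num_bits = floor(log2(702)) + 1 = 10
leading_zeros = num_bits - 1 = 9
binary(702) = 1010111110

Elias gamma(702) = '000000000' + '1010111110' = 0000000001010111110 (19 bits)


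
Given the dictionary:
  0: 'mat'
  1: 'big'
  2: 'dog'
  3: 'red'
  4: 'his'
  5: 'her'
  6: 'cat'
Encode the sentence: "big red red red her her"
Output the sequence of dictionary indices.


Look up each word in the dictionary:
  'big' -> 1
  'red' -> 3
  'red' -> 3
  'red' -> 3
  'her' -> 5
  'her' -> 5

Encoded: [1, 3, 3, 3, 5, 5]


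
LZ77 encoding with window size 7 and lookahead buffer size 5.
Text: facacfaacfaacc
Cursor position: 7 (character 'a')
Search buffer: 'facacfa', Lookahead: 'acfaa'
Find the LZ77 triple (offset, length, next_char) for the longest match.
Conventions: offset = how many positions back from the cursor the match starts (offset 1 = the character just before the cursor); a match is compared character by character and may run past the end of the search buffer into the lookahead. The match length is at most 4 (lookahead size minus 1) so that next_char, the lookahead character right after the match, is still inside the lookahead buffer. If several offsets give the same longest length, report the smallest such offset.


Try each offset into the search buffer:
  offset=1 (pos 6, char 'a'): match length 1
  offset=2 (pos 5, char 'f'): match length 0
  offset=3 (pos 4, char 'c'): match length 0
  offset=4 (pos 3, char 'a'): match length 4
  offset=5 (pos 2, char 'c'): match length 0
  offset=6 (pos 1, char 'a'): match length 2
  offset=7 (pos 0, char 'f'): match length 0
Longest match has length 4 at offset 4.
next_char = character at position 7 + 4 = 11 -> 'a'

Best match: offset=4, length=4 (matching 'acfa' starting at position 3)
LZ77 triple: (4, 4, 'a')


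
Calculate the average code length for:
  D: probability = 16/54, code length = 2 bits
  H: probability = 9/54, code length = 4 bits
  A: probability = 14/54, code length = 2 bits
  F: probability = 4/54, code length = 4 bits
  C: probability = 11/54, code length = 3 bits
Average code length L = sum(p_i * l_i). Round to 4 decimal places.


Weighted contributions p_i * l_i:
  D: (16/54) * 2 = 32/54
  H: (9/54) * 4 = 36/54
  A: (14/54) * 2 = 28/54
  F: (4/54) * 4 = 16/54
  C: (11/54) * 3 = 33/54
Sum = (32 + 36 + 28 + 16 + 33)/54 = 145/54

L = 145/54 = 2.6852 bits/symbol


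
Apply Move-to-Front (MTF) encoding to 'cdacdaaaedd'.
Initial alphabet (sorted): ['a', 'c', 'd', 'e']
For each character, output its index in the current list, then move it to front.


MTF encoding:
'c': index 1 in ['a', 'c', 'd', 'e'] -> ['c', 'a', 'd', 'e']
'd': index 2 in ['c', 'a', 'd', 'e'] -> ['d', 'c', 'a', 'e']
'a': index 2 in ['d', 'c', 'a', 'e'] -> ['a', 'd', 'c', 'e']
'c': index 2 in ['a', 'd', 'c', 'e'] -> ['c', 'a', 'd', 'e']
'd': index 2 in ['c', 'a', 'd', 'e'] -> ['d', 'c', 'a', 'e']
'a': index 2 in ['d', 'c', 'a', 'e'] -> ['a', 'd', 'c', 'e']
'a': index 0 in ['a', 'd', 'c', 'e'] -> ['a', 'd', 'c', 'e']
'a': index 0 in ['a', 'd', 'c', 'e'] -> ['a', 'd', 'c', 'e']
'e': index 3 in ['a', 'd', 'c', 'e'] -> ['e', 'a', 'd', 'c']
'd': index 2 in ['e', 'a', 'd', 'c'] -> ['d', 'e', 'a', 'c']
'd': index 0 in ['d', 'e', 'a', 'c'] -> ['d', 'e', 'a', 'c']


Output: [1, 2, 2, 2, 2, 2, 0, 0, 3, 2, 0]


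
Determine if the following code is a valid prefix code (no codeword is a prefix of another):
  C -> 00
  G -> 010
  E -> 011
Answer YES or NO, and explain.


Checking each pair (does one codeword prefix another?):
  C='00' vs G='010': no prefix
  C='00' vs E='011': no prefix
  G='010' vs C='00': no prefix
  G='010' vs E='011': no prefix
  E='011' vs C='00': no prefix
  E='011' vs G='010': no prefix
No violation found over all pairs.

YES -- this is a valid prefix code. No codeword is a prefix of any other codeword.


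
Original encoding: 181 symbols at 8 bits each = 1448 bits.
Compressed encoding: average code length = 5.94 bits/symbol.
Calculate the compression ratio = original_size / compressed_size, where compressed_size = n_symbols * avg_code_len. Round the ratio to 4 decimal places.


original_size = n_symbols * orig_bits = 181 * 8 = 1448 bits
compressed_size = n_symbols * avg_code_len = 181 * 5.94 = 1075.14 bits
ratio = original_size / compressed_size = 1448 / 1075.14 = 1.3468

Compression ratio = 1.3468


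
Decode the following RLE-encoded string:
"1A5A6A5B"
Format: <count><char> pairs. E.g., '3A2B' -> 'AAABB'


Expanding each <count><char> pair:
  1A -> 'A'
  5A -> 'AAAAA'
  6A -> 'AAAAAA'
  5B -> 'BBBBB'

Decoded = AAAAAAAAAAAABBBBB


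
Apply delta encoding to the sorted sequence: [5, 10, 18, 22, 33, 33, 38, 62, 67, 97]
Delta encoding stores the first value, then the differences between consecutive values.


First value: 5
Deltas:
  10 - 5 = 5
  18 - 10 = 8
  22 - 18 = 4
  33 - 22 = 11
  33 - 33 = 0
  38 - 33 = 5
  62 - 38 = 24
  67 - 62 = 5
  97 - 67 = 30


Delta encoded: [5, 5, 8, 4, 11, 0, 5, 24, 5, 30]


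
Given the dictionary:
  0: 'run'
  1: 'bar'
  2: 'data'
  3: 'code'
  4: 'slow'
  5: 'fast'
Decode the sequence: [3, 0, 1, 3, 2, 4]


Look up each index in the dictionary:
  3 -> 'code'
  0 -> 'run'
  1 -> 'bar'
  3 -> 'code'
  2 -> 'data'
  4 -> 'slow'

Decoded: "code run bar code data slow"


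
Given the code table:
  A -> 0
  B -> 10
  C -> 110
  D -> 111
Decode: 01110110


Decoding:
0 -> A
111 -> D
0 -> A
110 -> C


Result: ADAC


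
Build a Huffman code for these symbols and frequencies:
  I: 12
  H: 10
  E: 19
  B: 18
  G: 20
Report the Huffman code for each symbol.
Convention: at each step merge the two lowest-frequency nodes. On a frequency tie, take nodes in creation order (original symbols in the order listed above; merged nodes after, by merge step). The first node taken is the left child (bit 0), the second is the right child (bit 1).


Huffman tree construction:
Step 1: Merge H(10) + I(12) = 22
Step 2: Merge B(18) + E(19) = 37
Step 3: Merge G(20) + (H+I)(22) = 42
Step 4: Merge (B+E)(37) + (G+(H+I))(42) = 79
Read each symbol's code off the tree from the root (left child = 0, right child = 1).

Codes:
  I: 111 (length 3)
  H: 110 (length 3)
  E: 01 (length 2)
  B: 00 (length 2)
  G: 10 (length 2)
Average code length: 180/79 = 2.2785 bits/symbol


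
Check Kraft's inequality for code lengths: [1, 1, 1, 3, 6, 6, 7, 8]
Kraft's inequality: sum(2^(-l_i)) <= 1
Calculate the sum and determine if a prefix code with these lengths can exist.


Sum = 2^(-1) + 2^(-1) + 2^(-1) + 2^(-3) + 2^(-6) + 2^(-6) + 2^(-7) + 2^(-8)
    = 0.5 + 0.5 + 0.5 + 0.125 + 0.015625 + 0.015625 + 0.0078125 + 0.00390625
    = 427/256 = 1.66796875
Since 1.66796875 > 1, Kraft's inequality is NOT satisfied.
A prefix code with these lengths CANNOT exist.

Kraft sum = 1.66796875. Not satisfied.


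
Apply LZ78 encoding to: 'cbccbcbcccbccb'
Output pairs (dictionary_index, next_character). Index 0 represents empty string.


LZ78 encoding steps:
Dictionary: {0: ''}
Step 1: w='' (idx 0), next='c' -> output (0, 'c'), add 'c' as idx 1
Step 2: w='' (idx 0), next='b' -> output (0, 'b'), add 'b' as idx 2
Step 3: w='c' (idx 1), next='c' -> output (1, 'c'), add 'cc' as idx 3
Step 4: w='b' (idx 2), next='c' -> output (2, 'c'), add 'bc' as idx 4
Step 5: w='bc' (idx 4), next='c' -> output (4, 'c'), add 'bcc' as idx 5
Step 6: w='c' (idx 1), next='b' -> output (1, 'b'), add 'cb' as idx 6
Step 7: w='cc' (idx 3), next='b' -> output (3, 'b'), add 'ccb' as idx 7


Encoded: [(0, 'c'), (0, 'b'), (1, 'c'), (2, 'c'), (4, 'c'), (1, 'b'), (3, 'b')]


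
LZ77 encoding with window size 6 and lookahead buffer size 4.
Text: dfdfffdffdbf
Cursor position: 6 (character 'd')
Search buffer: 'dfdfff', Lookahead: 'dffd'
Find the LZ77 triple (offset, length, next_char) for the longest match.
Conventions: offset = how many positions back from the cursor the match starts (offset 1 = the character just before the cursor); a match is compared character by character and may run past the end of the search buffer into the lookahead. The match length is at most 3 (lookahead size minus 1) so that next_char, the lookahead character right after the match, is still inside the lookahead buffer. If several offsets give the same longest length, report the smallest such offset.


Try each offset into the search buffer:
  offset=1 (pos 5, char 'f'): match length 0
  offset=2 (pos 4, char 'f'): match length 0
  offset=3 (pos 3, char 'f'): match length 0
  offset=4 (pos 2, char 'd'): match length 3
  offset=5 (pos 1, char 'f'): match length 0
  offset=6 (pos 0, char 'd'): match length 2
Longest match has length 3 at offset 4.
next_char = character at position 6 + 3 = 9 -> 'd'

Best match: offset=4, length=3 (matching 'dff' starting at position 2)
LZ77 triple: (4, 3, 'd')


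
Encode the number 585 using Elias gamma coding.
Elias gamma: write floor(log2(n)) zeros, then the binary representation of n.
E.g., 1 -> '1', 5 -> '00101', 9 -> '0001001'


num_bits = floor(log2(585)) + 1 = 10
leading_zeros = num_bits - 1 = 9
binary(585) = 1001001001

Elias gamma(585) = '000000000' + '1001001001' = 0000000001001001001 (19 bits)


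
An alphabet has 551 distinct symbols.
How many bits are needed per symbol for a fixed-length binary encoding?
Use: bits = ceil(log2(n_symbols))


log2(551) = 9.1059
Bracket: 2^9 = 512 < 551 <= 2^10 = 1024
So ceil(log2(551)) = 10

bits = ceil(log2(551)) = ceil(9.1059) = 10 bits


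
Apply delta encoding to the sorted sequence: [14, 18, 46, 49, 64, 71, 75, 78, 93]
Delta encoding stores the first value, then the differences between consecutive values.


First value: 14
Deltas:
  18 - 14 = 4
  46 - 18 = 28
  49 - 46 = 3
  64 - 49 = 15
  71 - 64 = 7
  75 - 71 = 4
  78 - 75 = 3
  93 - 78 = 15


Delta encoded: [14, 4, 28, 3, 15, 7, 4, 3, 15]


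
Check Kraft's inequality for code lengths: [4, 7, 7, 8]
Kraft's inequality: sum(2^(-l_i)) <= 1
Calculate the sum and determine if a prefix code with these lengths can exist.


Sum = 2^(-4) + 2^(-7) + 2^(-7) + 2^(-8)
    = 0.0625 + 0.0078125 + 0.0078125 + 0.00390625
    = 21/256 = 0.08203125
Since 0.08203125 <= 1, Kraft's inequality IS satisfied.
A prefix code with these lengths CAN exist.

Kraft sum = 0.08203125. Satisfied.


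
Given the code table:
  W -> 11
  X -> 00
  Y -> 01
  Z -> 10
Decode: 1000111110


Decoding:
10 -> Z
00 -> X
11 -> W
11 -> W
10 -> Z


Result: ZXWWZ


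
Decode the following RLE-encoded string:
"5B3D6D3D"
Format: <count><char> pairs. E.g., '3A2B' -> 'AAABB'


Expanding each <count><char> pair:
  5B -> 'BBBBB'
  3D -> 'DDD'
  6D -> 'DDDDDD'
  3D -> 'DDD'

Decoded = BBBBBDDDDDDDDDDDD


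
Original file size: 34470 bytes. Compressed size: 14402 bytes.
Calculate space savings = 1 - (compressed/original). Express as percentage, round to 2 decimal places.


ratio = compressed/original = 14402/34470 = 0.417813
savings = 1 - ratio = 1 - 0.417813 = 0.582187
as a percentage: 0.582187 * 100 = 58.22%

Space savings = 1 - 14402/34470 = 58.22%


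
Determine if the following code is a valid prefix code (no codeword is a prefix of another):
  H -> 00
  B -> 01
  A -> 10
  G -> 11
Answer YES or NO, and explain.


Checking each pair (does one codeword prefix another?):
  H='00' vs B='01': no prefix
  H='00' vs A='10': no prefix
  H='00' vs G='11': no prefix
  B='01' vs H='00': no prefix
  B='01' vs A='10': no prefix
  B='01' vs G='11': no prefix
  A='10' vs H='00': no prefix
  A='10' vs B='01': no prefix
  A='10' vs G='11': no prefix
  G='11' vs H='00': no prefix
  G='11' vs B='01': no prefix
  G='11' vs A='10': no prefix
No violation found over all pairs.

YES -- this is a valid prefix code. No codeword is a prefix of any other codeword.


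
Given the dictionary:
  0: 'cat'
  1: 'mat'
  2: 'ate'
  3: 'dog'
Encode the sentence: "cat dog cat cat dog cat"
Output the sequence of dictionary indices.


Look up each word in the dictionary:
  'cat' -> 0
  'dog' -> 3
  'cat' -> 0
  'cat' -> 0
  'dog' -> 3
  'cat' -> 0

Encoded: [0, 3, 0, 0, 3, 0]


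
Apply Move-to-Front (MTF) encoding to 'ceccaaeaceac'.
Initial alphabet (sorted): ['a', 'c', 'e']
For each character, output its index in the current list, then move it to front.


MTF encoding:
'c': index 1 in ['a', 'c', 'e'] -> ['c', 'a', 'e']
'e': index 2 in ['c', 'a', 'e'] -> ['e', 'c', 'a']
'c': index 1 in ['e', 'c', 'a'] -> ['c', 'e', 'a']
'c': index 0 in ['c', 'e', 'a'] -> ['c', 'e', 'a']
'a': index 2 in ['c', 'e', 'a'] -> ['a', 'c', 'e']
'a': index 0 in ['a', 'c', 'e'] -> ['a', 'c', 'e']
'e': index 2 in ['a', 'c', 'e'] -> ['e', 'a', 'c']
'a': index 1 in ['e', 'a', 'c'] -> ['a', 'e', 'c']
'c': index 2 in ['a', 'e', 'c'] -> ['c', 'a', 'e']
'e': index 2 in ['c', 'a', 'e'] -> ['e', 'c', 'a']
'a': index 2 in ['e', 'c', 'a'] -> ['a', 'e', 'c']
'c': index 2 in ['a', 'e', 'c'] -> ['c', 'a', 'e']


Output: [1, 2, 1, 0, 2, 0, 2, 1, 2, 2, 2, 2]


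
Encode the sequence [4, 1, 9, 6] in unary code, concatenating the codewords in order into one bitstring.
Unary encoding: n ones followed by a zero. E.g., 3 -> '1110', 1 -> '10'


Encode each number as n ones followed by a terminating 0:
  4 -> 11110 (5 bits)
  1 -> 10 (2 bits)
  9 -> 1111111110 (10 bits)
  6 -> 1111110 (7 bits)
Total length = 5 + 2 + 10 + 7 = 24 bits.

Unary([4, 1, 9, 6]) = 111101011111111101111110 (24 bits)


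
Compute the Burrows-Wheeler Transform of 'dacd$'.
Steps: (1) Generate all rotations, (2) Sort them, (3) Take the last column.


Rotations (sorted):
  0: $dacd -> last char: d
  1: acd$d -> last char: d
  2: cd$da -> last char: a
  3: d$dac -> last char: c
  4: dacd$ -> last char: $


BWT = ddac$


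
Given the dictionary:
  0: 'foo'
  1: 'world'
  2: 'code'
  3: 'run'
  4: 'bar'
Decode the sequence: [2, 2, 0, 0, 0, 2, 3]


Look up each index in the dictionary:
  2 -> 'code'
  2 -> 'code'
  0 -> 'foo'
  0 -> 'foo'
  0 -> 'foo'
  2 -> 'code'
  3 -> 'run'

Decoded: "code code foo foo foo code run"


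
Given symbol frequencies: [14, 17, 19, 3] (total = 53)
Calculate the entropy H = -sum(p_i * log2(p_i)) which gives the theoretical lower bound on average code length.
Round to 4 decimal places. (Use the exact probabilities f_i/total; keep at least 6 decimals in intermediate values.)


Per-symbol terms -p_i * log2(p_i) with p_i = f_i/53:
  p = 14/53 = 0.264151: log2(p) = -1.920566, -p*log2(p) = 0.507319
  p = 17/53 = 0.320755: log2(p) = -1.640458, -p*log2(p) = 0.526185
  p = 19/53 = 0.358491: log2(p) = -1.479993, -p*log2(p) = 0.530564
  p = 3/53 = 0.056604: log2(p) = -4.142958, -p*log2(p) = 0.234507
H = 0.507319 + 0.526185 + 0.530564 + 0.234507 = 1.798575

H = 1.7986 bits/symbol


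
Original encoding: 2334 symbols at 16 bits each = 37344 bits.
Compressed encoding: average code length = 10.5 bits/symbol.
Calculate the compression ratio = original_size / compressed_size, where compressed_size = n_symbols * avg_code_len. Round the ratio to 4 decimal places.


original_size = n_symbols * orig_bits = 2334 * 16 = 37344 bits
compressed_size = n_symbols * avg_code_len = 2334 * 10.5 = 24507.0 bits
ratio = original_size / compressed_size = 37344 / 24507.0 = 1.5238

Compression ratio = 1.5238


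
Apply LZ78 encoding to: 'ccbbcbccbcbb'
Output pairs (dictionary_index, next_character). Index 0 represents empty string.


LZ78 encoding steps:
Dictionary: {0: ''}
Step 1: w='' (idx 0), next='c' -> output (0, 'c'), add 'c' as idx 1
Step 2: w='c' (idx 1), next='b' -> output (1, 'b'), add 'cb' as idx 2
Step 3: w='' (idx 0), next='b' -> output (0, 'b'), add 'b' as idx 3
Step 4: w='cb' (idx 2), next='c' -> output (2, 'c'), add 'cbc' as idx 4
Step 5: w='cbc' (idx 4), next='b' -> output (4, 'b'), add 'cbcb' as idx 5
Step 6: w='b' (idx 3), end of input -> output (3, '')


Encoded: [(0, 'c'), (1, 'b'), (0, 'b'), (2, 'c'), (4, 'b'), (3, '')]


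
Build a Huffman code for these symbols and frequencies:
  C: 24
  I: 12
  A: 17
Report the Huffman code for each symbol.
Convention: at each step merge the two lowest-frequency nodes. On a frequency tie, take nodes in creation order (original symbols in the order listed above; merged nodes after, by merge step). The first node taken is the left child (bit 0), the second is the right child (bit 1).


Huffman tree construction:
Step 1: Merge I(12) + A(17) = 29
Step 2: Merge C(24) + (I+A)(29) = 53
Read each symbol's code off the tree from the root (left child = 0, right child = 1).

Codes:
  C: 0 (length 1)
  I: 10 (length 2)
  A: 11 (length 2)
Average code length: 82/53 = 1.5472 bits/symbol


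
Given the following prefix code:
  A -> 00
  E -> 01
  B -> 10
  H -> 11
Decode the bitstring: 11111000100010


Decoding step by step:
Bits 11 -> H
Bits 11 -> H
Bits 10 -> B
Bits 00 -> A
Bits 10 -> B
Bits 00 -> A
Bits 10 -> B


Decoded message: HHBABAB


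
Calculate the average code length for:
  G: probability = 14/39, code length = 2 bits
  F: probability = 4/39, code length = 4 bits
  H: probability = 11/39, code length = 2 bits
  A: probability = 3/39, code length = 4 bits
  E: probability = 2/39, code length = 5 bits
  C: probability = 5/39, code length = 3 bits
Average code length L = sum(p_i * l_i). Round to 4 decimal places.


Weighted contributions p_i * l_i:
  G: (14/39) * 2 = 28/39
  F: (4/39) * 4 = 16/39
  H: (11/39) * 2 = 22/39
  A: (3/39) * 4 = 12/39
  E: (2/39) * 5 = 10/39
  C: (5/39) * 3 = 15/39
Sum = (28 + 16 + 22 + 12 + 10 + 15)/39 = 103/39

L = 103/39 = 2.6410 bits/symbol
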